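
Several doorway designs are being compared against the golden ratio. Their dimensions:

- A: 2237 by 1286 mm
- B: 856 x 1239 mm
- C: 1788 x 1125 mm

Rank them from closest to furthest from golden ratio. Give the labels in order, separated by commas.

C, A, B

Ratios: A = 2237 / 1286 ≈ 1.740; B = 1239 / 856 ≈ 1.447; C = 1788 / 1125 ≈ 1.589.
|Δ from 1.618|: A 0.122; B 0.171; C 0.029.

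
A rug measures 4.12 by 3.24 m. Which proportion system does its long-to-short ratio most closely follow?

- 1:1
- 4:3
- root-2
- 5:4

4.12/3.24 ≈ 1.272. Nearest candidates are 5:4 (1.250, off by 0.022) and 4:3 (1.333, off by 0.061).

5:4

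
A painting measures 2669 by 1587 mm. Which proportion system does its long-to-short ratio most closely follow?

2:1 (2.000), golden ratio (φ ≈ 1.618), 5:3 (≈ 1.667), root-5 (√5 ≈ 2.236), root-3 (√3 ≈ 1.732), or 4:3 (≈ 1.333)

5:3

Ratio = 2669 / 1587 ≈ 1.682.
Distances: 2:1 2.000 (Δ 0.318); golden ratio 1.618 (Δ 0.064); 5:3 1.667 (Δ 0.015); root-5 2.236 (Δ 0.554); root-3 1.732 (Δ 0.050); 4:3 1.333 (Δ 0.349).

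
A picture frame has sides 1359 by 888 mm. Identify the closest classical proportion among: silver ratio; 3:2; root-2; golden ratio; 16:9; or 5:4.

3:2

Ratio = 1359 / 888 ≈ 1.530.
Distances: silver ratio 2.414 (Δ 0.884); 3:2 1.500 (Δ 0.030); root-2 1.414 (Δ 0.116); golden ratio 1.618 (Δ 0.088); 16:9 1.778 (Δ 0.248); 5:4 1.250 (Δ 0.280).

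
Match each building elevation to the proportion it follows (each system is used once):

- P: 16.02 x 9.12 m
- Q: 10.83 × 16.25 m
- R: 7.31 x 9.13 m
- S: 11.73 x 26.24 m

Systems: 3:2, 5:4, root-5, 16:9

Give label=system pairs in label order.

P = 16.02/9.12 ≈ 1.757 → 16:9 (1.778)
Q = 16.25/10.83 ≈ 1.500 → 3:2 (1.500)
R = 9.13/7.31 ≈ 1.249 → 5:4 (1.250)
S = 26.24/11.73 ≈ 2.237 → root-5 (2.236)

P=16:9, Q=3:2, R=5:4, S=root-5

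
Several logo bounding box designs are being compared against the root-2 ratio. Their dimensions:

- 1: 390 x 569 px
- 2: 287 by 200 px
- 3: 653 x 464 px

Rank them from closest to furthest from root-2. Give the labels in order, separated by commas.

Ratios: 1 = 569 / 390 ≈ 1.459; 2 = 287 / 200 ≈ 1.435; 3 = 653 / 464 ≈ 1.407.
|Δ from 1.414|: 1 0.045; 2 0.021; 3 0.007.

3, 2, 1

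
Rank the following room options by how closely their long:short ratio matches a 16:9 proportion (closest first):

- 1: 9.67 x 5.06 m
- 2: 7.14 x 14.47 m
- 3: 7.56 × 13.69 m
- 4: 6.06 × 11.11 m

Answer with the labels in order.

Ratios: 1 = 9.67 / 5.06 ≈ 1.911; 2 = 14.47 / 7.14 ≈ 2.027; 3 = 13.69 / 7.56 ≈ 1.811; 4 = 11.11 / 6.06 ≈ 1.833.
|Δ from 1.778|: 1 0.133; 2 0.249; 3 0.033; 4 0.055.

3, 4, 1, 2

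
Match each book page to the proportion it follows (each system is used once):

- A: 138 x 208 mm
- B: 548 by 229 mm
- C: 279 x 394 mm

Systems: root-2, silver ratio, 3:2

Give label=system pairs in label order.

A=3:2, B=silver ratio, C=root-2

A = 208/138 ≈ 1.507 → 3:2 (1.500)
B = 548/229 ≈ 2.393 → silver ratio (2.414)
C = 394/279 ≈ 1.412 → root-2 (1.414)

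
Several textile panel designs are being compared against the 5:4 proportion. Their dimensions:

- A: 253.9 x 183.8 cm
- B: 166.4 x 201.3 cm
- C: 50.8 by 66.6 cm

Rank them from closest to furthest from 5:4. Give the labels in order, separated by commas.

A: 253.9/183.8 ≈ 1.381 → |1.381 − 1.250| = 0.131
B: 201.3/166.4 ≈ 1.210 → |1.210 − 1.250| = 0.040
C: 66.6/50.8 ≈ 1.311 → |1.311 − 1.250| = 0.061

B, C, A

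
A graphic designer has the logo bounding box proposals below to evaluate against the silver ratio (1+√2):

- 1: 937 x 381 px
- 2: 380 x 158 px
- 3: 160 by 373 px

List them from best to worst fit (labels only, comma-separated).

Ratios: 1 = 937 / 381 ≈ 2.459; 2 = 380 / 158 ≈ 2.405; 3 = 373 / 160 ≈ 2.331.
|Δ from 2.414|: 1 0.045; 2 0.009; 3 0.083.

2, 1, 3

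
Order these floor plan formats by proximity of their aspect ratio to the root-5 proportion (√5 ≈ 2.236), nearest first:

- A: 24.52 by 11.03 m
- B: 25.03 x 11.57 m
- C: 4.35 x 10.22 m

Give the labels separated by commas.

A, B, C

Ratios: A = 24.52 / 11.03 ≈ 2.223; B = 25.03 / 11.57 ≈ 2.163; C = 10.22 / 4.35 ≈ 2.349.
|Δ from 2.236|: A 0.013; B 0.073; C 0.113.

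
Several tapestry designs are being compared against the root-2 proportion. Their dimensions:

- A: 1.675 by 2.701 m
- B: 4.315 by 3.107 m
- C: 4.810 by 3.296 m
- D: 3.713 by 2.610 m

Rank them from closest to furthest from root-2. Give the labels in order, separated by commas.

A: 2.701/1.675 ≈ 1.613 → |1.613 − 1.414| = 0.199
B: 4.315/3.107 ≈ 1.389 → |1.389 − 1.414| = 0.025
C: 4.810/3.296 ≈ 1.459 → |1.459 − 1.414| = 0.045
D: 3.713/2.610 ≈ 1.423 → |1.423 − 1.414| = 0.009

D, B, C, A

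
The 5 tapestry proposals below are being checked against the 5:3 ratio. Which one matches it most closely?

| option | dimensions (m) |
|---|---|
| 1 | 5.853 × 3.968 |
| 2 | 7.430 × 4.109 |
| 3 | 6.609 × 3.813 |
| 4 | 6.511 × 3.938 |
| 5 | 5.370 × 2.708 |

4

Ratios (long/short): 1 ≈ 1.475; 2 ≈ 1.808; 3 ≈ 1.733; 4 ≈ 1.653; 5 ≈ 1.983.
5:3 ≈ 1.667; option 4 is nearest (Δ 0.014).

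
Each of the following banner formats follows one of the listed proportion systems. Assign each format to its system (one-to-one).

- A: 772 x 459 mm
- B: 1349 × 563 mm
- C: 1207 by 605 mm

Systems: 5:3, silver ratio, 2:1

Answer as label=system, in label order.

A=5:3, B=silver ratio, C=2:1

A = 772/459 ≈ 1.682 → 5:3 (1.667)
B = 1349/563 ≈ 2.396 → silver ratio (2.414)
C = 1207/605 ≈ 1.995 → 2:1 (2.000)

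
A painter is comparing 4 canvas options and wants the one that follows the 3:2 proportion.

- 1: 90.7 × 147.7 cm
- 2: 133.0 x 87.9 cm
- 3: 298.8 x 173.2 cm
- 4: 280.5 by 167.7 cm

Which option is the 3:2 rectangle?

Target 3:2 ≈ 1.500.
1: 1.628 (Δ0.128)  2: 1.513 (Δ0.013)  3: 1.725 (Δ0.225)  4: 1.673 (Δ0.173)

2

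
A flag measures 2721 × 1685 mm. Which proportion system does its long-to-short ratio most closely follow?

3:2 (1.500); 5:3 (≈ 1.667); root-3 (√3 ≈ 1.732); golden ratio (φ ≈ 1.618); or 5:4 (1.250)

2721/1685 ≈ 1.615. Nearest candidates are golden ratio (1.618, off by 0.003) and 5:3 (1.667, off by 0.052).

golden ratio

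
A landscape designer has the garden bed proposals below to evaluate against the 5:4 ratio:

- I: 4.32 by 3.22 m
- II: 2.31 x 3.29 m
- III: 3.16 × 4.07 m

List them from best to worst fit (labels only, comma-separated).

III, I, II

Ratios: I = 4.32 / 3.22 ≈ 1.342; II = 3.29 / 2.31 ≈ 1.424; III = 4.07 / 3.16 ≈ 1.288.
|Δ from 1.250|: I 0.092; II 0.174; III 0.038.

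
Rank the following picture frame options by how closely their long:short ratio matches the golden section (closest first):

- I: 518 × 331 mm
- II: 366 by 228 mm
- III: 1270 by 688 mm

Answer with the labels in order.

II, I, III

Ratios: I = 518 / 331 ≈ 1.565; II = 366 / 228 ≈ 1.605; III = 1270 / 688 ≈ 1.846.
|Δ from 1.618|: I 0.053; II 0.013; III 0.228.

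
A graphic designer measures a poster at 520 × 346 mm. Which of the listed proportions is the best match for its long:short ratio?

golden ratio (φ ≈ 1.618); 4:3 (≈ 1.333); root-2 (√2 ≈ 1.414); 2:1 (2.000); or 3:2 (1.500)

3:2

Ratio = 520 / 346 ≈ 1.503.
Distances: golden ratio 1.618 (Δ 0.115); 4:3 1.333 (Δ 0.170); root-2 1.414 (Δ 0.089); 2:1 2.000 (Δ 0.497); 3:2 1.500 (Δ 0.003).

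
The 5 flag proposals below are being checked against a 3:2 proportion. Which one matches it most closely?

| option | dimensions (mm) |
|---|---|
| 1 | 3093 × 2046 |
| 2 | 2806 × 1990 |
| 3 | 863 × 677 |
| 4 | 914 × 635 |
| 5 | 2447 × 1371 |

Target 3:2 ≈ 1.500.
1: 1.512 (Δ0.012)  2: 1.410 (Δ0.090)  3: 1.275 (Δ0.225)  4: 1.439 (Δ0.061)  5: 1.785 (Δ0.285)

1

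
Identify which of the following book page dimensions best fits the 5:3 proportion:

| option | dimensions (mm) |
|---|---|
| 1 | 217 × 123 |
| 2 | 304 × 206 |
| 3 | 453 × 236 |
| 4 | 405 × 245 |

4

Ratios (long/short): 1 ≈ 1.764; 2 ≈ 1.476; 3 ≈ 1.919; 4 ≈ 1.653.
5:3 ≈ 1.667; option 4 is nearest (Δ 0.014).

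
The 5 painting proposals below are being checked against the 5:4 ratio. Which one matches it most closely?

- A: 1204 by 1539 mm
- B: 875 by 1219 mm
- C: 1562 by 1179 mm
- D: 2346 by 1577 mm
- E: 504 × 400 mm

E

Ratios (long/short): A ≈ 1.278; B ≈ 1.393; C ≈ 1.325; D ≈ 1.488; E ≈ 1.260.
5:4 ≈ 1.250; option E is nearest (Δ 0.010).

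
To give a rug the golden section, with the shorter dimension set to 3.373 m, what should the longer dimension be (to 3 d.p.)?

5.458 m

golden ratio ≈ 1.61803.
Longer side = 3.373 × 1.61803 ≈ 5.45762 → 5.458 m.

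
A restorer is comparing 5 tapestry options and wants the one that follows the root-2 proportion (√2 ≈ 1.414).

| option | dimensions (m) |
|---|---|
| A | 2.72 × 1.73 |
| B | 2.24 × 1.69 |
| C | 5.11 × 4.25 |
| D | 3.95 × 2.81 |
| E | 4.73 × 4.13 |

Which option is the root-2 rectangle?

Target root-2 ≈ 1.414.
A: 1.572 (Δ0.158)  B: 1.325 (Δ0.089)  C: 1.202 (Δ0.212)  D: 1.406 (Δ0.008)  E: 1.145 (Δ0.269)

D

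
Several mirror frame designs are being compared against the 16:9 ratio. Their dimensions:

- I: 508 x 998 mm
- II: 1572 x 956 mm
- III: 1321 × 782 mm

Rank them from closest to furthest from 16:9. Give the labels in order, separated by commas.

III, II, I

I: 998/508 ≈ 1.965 → |1.965 − 1.778| = 0.187
II: 1572/956 ≈ 1.644 → |1.644 − 1.778| = 0.134
III: 1321/782 ≈ 1.689 → |1.689 − 1.778| = 0.089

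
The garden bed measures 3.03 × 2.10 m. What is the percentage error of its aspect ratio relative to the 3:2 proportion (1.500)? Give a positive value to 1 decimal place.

3.8%

Ratio = 3.03 / 2.10 ≈ 1.4429.
Ideal 3:2 = 1.5000. |1.4429 − 1.5000| / 1.5000 ≈ 3.81% → 3.8%.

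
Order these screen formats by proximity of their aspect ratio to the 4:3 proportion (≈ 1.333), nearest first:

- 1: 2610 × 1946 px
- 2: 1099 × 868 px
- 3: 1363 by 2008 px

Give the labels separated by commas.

1, 2, 3

1: 2610/1946 ≈ 1.341 → |1.341 − 1.333| = 0.008
2: 1099/868 ≈ 1.266 → |1.266 − 1.333| = 0.067
3: 2008/1363 ≈ 1.473 → |1.473 − 1.333| = 0.140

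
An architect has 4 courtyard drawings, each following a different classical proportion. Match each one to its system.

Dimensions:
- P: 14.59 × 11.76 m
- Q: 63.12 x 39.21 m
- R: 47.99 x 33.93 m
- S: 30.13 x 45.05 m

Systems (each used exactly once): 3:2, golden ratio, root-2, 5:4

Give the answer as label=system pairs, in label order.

P=5:4, Q=golden ratio, R=root-2, S=3:2

Ratios: P ≈ 1.241; Q ≈ 1.610; R ≈ 1.414; S ≈ 1.495.
Targets: 3:2 ≈ 1.500; golden ratio ≈ 1.618; root-2 ≈ 1.414; 5:4 ≈ 1.250.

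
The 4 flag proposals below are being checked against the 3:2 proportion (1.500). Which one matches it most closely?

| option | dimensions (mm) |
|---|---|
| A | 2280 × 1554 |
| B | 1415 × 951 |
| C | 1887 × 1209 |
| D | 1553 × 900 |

Ratios (long/short): A ≈ 1.467; B ≈ 1.488; C ≈ 1.561; D ≈ 1.726.
3:2 ≈ 1.500; option B is nearest (Δ 0.012).

B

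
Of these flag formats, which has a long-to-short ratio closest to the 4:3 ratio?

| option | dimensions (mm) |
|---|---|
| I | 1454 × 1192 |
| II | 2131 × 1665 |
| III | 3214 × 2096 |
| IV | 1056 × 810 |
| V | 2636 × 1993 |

Target 4:3 ≈ 1.333.
I: 1.220 (Δ0.113)  II: 1.280 (Δ0.053)  III: 1.533 (Δ0.200)  IV: 1.304 (Δ0.029)  V: 1.323 (Δ0.010)

V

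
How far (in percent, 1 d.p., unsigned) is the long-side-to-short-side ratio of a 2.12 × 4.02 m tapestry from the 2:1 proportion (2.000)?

5.2%

Ratio = 4.02 / 2.12 ≈ 1.8962.
Ideal 2:1 = 2.0000. |1.8962 − 2.0000| / 2.0000 ≈ 5.19% → 5.2%.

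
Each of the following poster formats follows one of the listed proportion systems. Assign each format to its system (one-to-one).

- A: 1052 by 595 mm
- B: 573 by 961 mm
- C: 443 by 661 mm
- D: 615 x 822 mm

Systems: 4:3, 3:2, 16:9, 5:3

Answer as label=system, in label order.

A=16:9, B=5:3, C=3:2, D=4:3

A = 1052/595 ≈ 1.768 → 16:9 (1.778)
B = 961/573 ≈ 1.677 → 5:3 (1.667)
C = 661/443 ≈ 1.492 → 3:2 (1.500)
D = 822/615 ≈ 1.337 → 4:3 (1.333)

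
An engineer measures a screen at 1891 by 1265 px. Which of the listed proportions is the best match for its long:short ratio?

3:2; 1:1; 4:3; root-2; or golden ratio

3:2

1891/1265 ≈ 1.495. Nearest candidates are 3:2 (1.500, off by 0.005) and root-2 (1.414, off by 0.081).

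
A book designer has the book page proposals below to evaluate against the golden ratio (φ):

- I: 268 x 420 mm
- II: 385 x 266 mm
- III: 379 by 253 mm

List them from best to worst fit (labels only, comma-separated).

I, III, II

Ratios: I = 420 / 268 ≈ 1.567; II = 385 / 266 ≈ 1.447; III = 379 / 253 ≈ 1.498.
|Δ from 1.618|: I 0.051; II 0.171; III 0.120.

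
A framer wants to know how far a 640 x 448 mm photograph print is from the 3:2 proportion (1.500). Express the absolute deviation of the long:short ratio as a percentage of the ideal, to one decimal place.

Ratio = 640 / 448 ≈ 1.4286.
Ideal 3:2 = 1.5000. |1.4286 − 1.5000| / 1.5000 ≈ 4.76% → 4.8%.

4.8%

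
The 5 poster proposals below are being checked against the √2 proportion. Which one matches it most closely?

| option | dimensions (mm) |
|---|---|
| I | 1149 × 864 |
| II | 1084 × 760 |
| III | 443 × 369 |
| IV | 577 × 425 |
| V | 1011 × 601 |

Ratios (long/short): I ≈ 1.330; II ≈ 1.426; III ≈ 1.201; IV ≈ 1.358; V ≈ 1.682.
root-2 ≈ 1.414; option II is nearest (Δ 0.012).

II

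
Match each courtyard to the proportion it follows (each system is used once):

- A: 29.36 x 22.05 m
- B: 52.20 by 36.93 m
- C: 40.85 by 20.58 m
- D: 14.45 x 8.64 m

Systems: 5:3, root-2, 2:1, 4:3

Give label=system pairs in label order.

A=4:3, B=root-2, C=2:1, D=5:3

Ratios: A ≈ 1.332; B ≈ 1.413; C ≈ 1.985; D ≈ 1.672.
Targets: 5:3 ≈ 1.667; root-2 ≈ 1.414; 2:1 ≈ 2.000; 4:3 ≈ 1.333.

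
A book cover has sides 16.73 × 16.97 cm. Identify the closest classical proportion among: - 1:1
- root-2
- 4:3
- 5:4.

1:1

Ratio = 16.97 / 16.73 ≈ 1.014.
Distances: 1:1 1.000 (Δ 0.014); root-2 1.414 (Δ 0.400); 4:3 1.333 (Δ 0.319); 5:4 1.250 (Δ 0.236).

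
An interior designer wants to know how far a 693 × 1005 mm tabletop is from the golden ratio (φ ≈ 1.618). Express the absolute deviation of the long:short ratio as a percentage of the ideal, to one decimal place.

Ratio = 1005 / 693 ≈ 1.4502.
Ideal golden ratio ≈ 1.6180. |1.4502 − 1.6180| / 1.6180 ≈ 10.37% → 10.4%.

10.4%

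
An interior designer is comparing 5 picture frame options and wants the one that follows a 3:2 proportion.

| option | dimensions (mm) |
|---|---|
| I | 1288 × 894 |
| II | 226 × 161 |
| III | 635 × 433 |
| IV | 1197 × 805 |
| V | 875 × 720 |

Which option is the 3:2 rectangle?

IV

Target 3:2 ≈ 1.500.
I: 1.441 (Δ0.059)  II: 1.404 (Δ0.096)  III: 1.467 (Δ0.033)  IV: 1.487 (Δ0.013)  V: 1.215 (Δ0.285)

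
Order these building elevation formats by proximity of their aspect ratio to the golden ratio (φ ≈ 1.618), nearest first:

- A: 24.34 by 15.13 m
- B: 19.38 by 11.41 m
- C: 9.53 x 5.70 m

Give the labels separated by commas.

A, C, B

A: 24.34/15.13 ≈ 1.609 → |1.609 − 1.618| = 0.009
B: 19.38/11.41 ≈ 1.699 → |1.699 − 1.618| = 0.081
C: 9.53/5.70 ≈ 1.672 → |1.672 − 1.618| = 0.054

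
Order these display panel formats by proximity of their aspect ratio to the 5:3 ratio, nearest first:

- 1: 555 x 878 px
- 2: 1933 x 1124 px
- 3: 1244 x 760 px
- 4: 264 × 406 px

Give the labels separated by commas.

3, 2, 1, 4

Ratios: 1 = 878 / 555 ≈ 1.582; 2 = 1933 / 1124 ≈ 1.720; 3 = 1244 / 760 ≈ 1.637; 4 = 406 / 264 ≈ 1.538.
|Δ from 1.667|: 1 0.085; 2 0.053; 3 0.030; 4 0.129.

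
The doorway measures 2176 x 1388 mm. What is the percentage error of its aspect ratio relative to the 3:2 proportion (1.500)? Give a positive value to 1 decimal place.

4.5%

Ratio = 2176 / 1388 ≈ 1.5677.
Ideal 3:2 = 1.5000. |1.5677 − 1.5000| / 1.5000 ≈ 4.51% → 4.5%.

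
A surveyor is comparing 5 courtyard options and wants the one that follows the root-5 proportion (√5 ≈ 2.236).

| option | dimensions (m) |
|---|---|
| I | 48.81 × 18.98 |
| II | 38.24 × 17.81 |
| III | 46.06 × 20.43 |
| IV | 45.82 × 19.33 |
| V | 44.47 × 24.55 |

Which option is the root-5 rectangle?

Target root-5 ≈ 2.236.
I: 2.572 (Δ0.336)  II: 2.147 (Δ0.089)  III: 2.255 (Δ0.019)  IV: 2.370 (Δ0.134)  V: 1.811 (Δ0.425)

III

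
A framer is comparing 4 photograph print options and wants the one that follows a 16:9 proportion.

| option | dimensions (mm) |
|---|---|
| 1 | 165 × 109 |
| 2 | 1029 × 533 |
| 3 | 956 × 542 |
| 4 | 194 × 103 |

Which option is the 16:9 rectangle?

3

Target 16:9 ≈ 1.778.
1: 1.514 (Δ0.264)  2: 1.931 (Δ0.153)  3: 1.764 (Δ0.014)  4: 1.883 (Δ0.105)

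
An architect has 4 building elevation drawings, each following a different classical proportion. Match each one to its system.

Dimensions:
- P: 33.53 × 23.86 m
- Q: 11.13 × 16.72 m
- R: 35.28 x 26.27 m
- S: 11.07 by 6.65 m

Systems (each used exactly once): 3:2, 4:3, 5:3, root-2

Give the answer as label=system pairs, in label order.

P=root-2, Q=3:2, R=4:3, S=5:3

P = 33.53/23.86 ≈ 1.405 → root-2 (1.414)
Q = 16.72/11.13 ≈ 1.502 → 3:2 (1.500)
R = 35.28/26.27 ≈ 1.343 → 4:3 (1.333)
S = 11.07/6.65 ≈ 1.665 → 5:3 (1.667)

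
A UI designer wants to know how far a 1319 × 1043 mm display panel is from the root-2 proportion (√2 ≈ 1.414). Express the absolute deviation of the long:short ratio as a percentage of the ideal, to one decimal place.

10.6%

Ratio = 1319 / 1043 ≈ 1.2646.
Ideal root-2 ≈ 1.4142. |1.2646 − 1.4142| / 1.4142 ≈ 10.58% → 10.6%.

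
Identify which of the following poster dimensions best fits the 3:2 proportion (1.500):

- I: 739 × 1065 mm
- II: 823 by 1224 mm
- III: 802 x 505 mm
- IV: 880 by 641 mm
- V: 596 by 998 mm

Target 3:2 ≈ 1.500.
I: 1.441 (Δ0.059)  II: 1.487 (Δ0.013)  III: 1.588 (Δ0.088)  IV: 1.373 (Δ0.127)  V: 1.674 (Δ0.174)

II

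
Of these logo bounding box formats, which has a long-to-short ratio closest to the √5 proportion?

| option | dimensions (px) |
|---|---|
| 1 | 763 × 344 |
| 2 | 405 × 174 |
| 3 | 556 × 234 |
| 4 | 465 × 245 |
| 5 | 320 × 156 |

1

Ratios (long/short): 1 ≈ 2.218; 2 ≈ 2.328; 3 ≈ 2.376; 4 ≈ 1.898; 5 ≈ 2.051.
root-5 ≈ 2.236; option 1 is nearest (Δ 0.018).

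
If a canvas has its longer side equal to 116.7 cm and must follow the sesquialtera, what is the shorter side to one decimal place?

3:2 = 1.50000.
Shorter side = 116.7 ÷ 1.50000 ≈ 77.800 → 77.8 cm.

77.8 cm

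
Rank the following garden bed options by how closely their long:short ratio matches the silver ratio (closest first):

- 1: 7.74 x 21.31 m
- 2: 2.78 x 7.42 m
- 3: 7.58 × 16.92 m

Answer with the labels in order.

3, 2, 1

Ratios: 1 = 21.31 / 7.74 ≈ 2.753; 2 = 7.42 / 2.78 ≈ 2.669; 3 = 16.92 / 7.58 ≈ 2.232.
|Δ from 2.414|: 1 0.339; 2 0.255; 3 0.182.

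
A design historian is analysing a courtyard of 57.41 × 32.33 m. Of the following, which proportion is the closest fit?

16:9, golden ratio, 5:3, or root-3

57.41/32.33 ≈ 1.776. Nearest candidates are 16:9 (1.778, off by 0.002) and root-3 (1.732, off by 0.044).

16:9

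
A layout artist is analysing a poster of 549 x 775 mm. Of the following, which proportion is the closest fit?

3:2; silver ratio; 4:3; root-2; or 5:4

root-2

775/549 ≈ 1.412. Nearest candidates are root-2 (1.414, off by 0.002) and 4:3 (1.333, off by 0.079).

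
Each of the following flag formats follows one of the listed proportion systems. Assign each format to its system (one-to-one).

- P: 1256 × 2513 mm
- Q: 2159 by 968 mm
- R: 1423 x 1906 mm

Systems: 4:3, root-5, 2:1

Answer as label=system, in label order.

P = 2513/1256 ≈ 2.001 → 2:1 (2.000)
Q = 2159/968 ≈ 2.230 → root-5 (2.236)
R = 1906/1423 ≈ 1.339 → 4:3 (1.333)

P=2:1, Q=root-5, R=4:3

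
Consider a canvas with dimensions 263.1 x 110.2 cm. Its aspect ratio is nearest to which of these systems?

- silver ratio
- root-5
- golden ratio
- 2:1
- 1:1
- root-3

silver ratio

Ratio = 263.1 / 110.2 ≈ 2.387.
Distances: silver ratio 2.414 (Δ 0.027); root-5 2.236 (Δ 0.151); golden ratio 1.618 (Δ 0.769); 2:1 2.000 (Δ 0.387); 1:1 1.000 (Δ 1.387); root-3 1.732 (Δ 0.655).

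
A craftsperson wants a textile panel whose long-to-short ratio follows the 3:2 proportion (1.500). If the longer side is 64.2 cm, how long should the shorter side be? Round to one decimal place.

3:2 = 1.50000.
Shorter side = 64.2 ÷ 1.50000 ≈ 42.800 → 42.8 cm.

42.8 cm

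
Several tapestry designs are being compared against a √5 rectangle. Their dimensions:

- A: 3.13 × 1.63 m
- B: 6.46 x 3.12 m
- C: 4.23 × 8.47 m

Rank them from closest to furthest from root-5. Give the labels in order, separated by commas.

B, C, A

A: 3.13/1.63 ≈ 1.920 → |1.920 − 2.236| = 0.316
B: 6.46/3.12 ≈ 2.071 → |2.071 − 2.236| = 0.165
C: 8.47/4.23 ≈ 2.002 → |2.002 − 2.236| = 0.234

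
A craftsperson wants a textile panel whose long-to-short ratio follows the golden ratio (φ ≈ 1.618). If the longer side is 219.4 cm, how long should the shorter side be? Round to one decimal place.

135.6 cm

golden ratio ≈ 1.61803.
Shorter side = 219.4 ÷ 1.61803 ≈ 135.597 → 135.6 cm.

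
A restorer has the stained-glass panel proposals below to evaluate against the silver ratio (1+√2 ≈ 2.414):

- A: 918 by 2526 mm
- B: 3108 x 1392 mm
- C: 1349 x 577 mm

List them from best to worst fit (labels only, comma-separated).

C, B, A

A: 2526/918 ≈ 2.752 → |2.752 − 2.414| = 0.338
B: 3108/1392 ≈ 2.233 → |2.233 − 2.414| = 0.181
C: 1349/577 ≈ 2.338 → |2.338 − 2.414| = 0.076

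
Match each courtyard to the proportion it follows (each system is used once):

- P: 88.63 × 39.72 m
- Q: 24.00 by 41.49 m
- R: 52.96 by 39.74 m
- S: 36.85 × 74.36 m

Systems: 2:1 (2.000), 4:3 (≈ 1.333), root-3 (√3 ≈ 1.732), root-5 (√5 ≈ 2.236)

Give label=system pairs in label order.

Ratios: P ≈ 2.231; Q ≈ 1.729; R ≈ 1.333; S ≈ 2.018.
Targets: 2:1 ≈ 2.000; 4:3 ≈ 1.333; root-3 ≈ 1.732; root-5 ≈ 2.236.

P=root-5, Q=root-3, R=4:3, S=2:1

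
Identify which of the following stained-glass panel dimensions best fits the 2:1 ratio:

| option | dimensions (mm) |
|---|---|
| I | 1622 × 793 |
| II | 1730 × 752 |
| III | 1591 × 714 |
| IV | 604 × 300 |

Target 2:1 ≈ 2.000.
I: 2.045 (Δ0.045)  II: 2.301 (Δ0.301)  III: 2.228 (Δ0.228)  IV: 2.013 (Δ0.013)

IV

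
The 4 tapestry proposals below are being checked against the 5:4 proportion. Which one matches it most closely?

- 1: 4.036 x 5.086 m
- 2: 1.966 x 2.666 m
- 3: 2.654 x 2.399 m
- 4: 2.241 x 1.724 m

Target 5:4 ≈ 1.250.
1: 1.260 (Δ0.010)  2: 1.356 (Δ0.106)  3: 1.106 (Δ0.144)  4: 1.300 (Δ0.050)

1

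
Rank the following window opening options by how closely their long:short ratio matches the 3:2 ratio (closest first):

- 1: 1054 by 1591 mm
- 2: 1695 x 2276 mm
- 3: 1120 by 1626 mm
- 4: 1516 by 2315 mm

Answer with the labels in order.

Ratios: 1 = 1591 / 1054 ≈ 1.509; 2 = 2276 / 1695 ≈ 1.343; 3 = 1626 / 1120 ≈ 1.452; 4 = 2315 / 1516 ≈ 1.527.
|Δ from 1.500|: 1 0.009; 2 0.157; 3 0.048; 4 0.027.

1, 4, 3, 2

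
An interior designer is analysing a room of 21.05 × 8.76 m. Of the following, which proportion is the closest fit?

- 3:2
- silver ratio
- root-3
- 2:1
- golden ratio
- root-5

silver ratio

Ratio = 21.05 / 8.76 ≈ 2.403.
Distances: 3:2 1.500 (Δ 0.903); silver ratio 2.414 (Δ 0.011); root-3 1.732 (Δ 0.671); 2:1 2.000 (Δ 0.403); golden ratio 1.618 (Δ 0.785); root-5 2.236 (Δ 0.167).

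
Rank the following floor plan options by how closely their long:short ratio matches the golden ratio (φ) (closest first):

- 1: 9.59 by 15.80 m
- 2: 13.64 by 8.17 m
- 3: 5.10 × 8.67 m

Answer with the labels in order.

1, 2, 3

Ratios: 1 = 15.80 / 9.59 ≈ 1.648; 2 = 13.64 / 8.17 ≈ 1.670; 3 = 8.67 / 5.10 ≈ 1.700.
|Δ from 1.618|: 1 0.030; 2 0.052; 3 0.082.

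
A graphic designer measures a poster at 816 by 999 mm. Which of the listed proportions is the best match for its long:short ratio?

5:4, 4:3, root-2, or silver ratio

Ratio = 999 / 816 ≈ 1.224.
Distances: 5:4 1.250 (Δ 0.026); 4:3 1.333 (Δ 0.109); root-2 1.414 (Δ 0.190); silver ratio 2.414 (Δ 1.190).

5:4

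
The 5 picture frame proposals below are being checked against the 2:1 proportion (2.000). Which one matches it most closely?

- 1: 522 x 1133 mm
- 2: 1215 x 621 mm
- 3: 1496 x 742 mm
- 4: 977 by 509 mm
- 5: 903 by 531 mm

3

Target 2:1 ≈ 2.000.
1: 2.170 (Δ0.170)  2: 1.957 (Δ0.043)  3: 2.016 (Δ0.016)  4: 1.919 (Δ0.081)  5: 1.701 (Δ0.299)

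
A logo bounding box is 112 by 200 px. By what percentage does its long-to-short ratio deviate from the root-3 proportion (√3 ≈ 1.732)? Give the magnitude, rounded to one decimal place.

Ratio = 200 / 112 ≈ 1.7857.
Ideal root-3 ≈ 1.7321. |1.7857 − 1.7321| / 1.7321 ≈ 3.09% → 3.1%.

3.1%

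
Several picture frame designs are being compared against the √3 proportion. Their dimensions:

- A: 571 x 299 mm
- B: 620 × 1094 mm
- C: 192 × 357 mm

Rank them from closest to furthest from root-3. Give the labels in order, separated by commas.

B, C, A

Ratios: A = 571 / 299 ≈ 1.910; B = 1094 / 620 ≈ 1.765; C = 357 / 192 ≈ 1.859.
|Δ from 1.732|: A 0.178; B 0.033; C 0.127.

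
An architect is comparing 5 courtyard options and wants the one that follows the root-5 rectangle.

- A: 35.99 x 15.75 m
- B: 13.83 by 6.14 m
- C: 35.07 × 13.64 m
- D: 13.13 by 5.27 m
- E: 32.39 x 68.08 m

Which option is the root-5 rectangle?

Target root-5 ≈ 2.236.
A: 2.285 (Δ0.049)  B: 2.252 (Δ0.016)  C: 2.571 (Δ0.335)  D: 2.491 (Δ0.255)  E: 2.102 (Δ0.134)

B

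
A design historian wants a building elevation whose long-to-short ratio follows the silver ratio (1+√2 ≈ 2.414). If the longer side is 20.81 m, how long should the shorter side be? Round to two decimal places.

8.62 m

silver ratio ≈ 2.41421.
Shorter side = 20.81 ÷ 2.41421 ≈ 8.6198 → 8.62 m.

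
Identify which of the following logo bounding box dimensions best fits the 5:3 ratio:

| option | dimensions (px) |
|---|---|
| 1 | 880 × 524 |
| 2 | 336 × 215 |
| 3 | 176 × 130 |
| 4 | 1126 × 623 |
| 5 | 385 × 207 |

Target 5:3 ≈ 1.667.
1: 1.679 (Δ0.012)  2: 1.563 (Δ0.104)  3: 1.354 (Δ0.313)  4: 1.807 (Δ0.140)  5: 1.860 (Δ0.193)

1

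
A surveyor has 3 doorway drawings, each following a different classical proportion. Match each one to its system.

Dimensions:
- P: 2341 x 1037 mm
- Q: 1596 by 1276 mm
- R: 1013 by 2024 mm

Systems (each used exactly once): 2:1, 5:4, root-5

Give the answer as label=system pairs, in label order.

Ratios: P ≈ 2.257; Q ≈ 1.251; R ≈ 1.998.
Targets: 2:1 ≈ 2.000; 5:4 ≈ 1.250; root-5 ≈ 2.236.

P=root-5, Q=5:4, R=2:1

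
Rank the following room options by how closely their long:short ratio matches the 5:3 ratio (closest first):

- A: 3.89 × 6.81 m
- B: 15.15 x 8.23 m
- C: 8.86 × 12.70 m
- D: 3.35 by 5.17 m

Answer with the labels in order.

A, D, B, C

Ratios: A = 6.81 / 3.89 ≈ 1.751; B = 15.15 / 8.23 ≈ 1.841; C = 12.70 / 8.86 ≈ 1.433; D = 5.17 / 3.35 ≈ 1.543.
|Δ from 1.667|: A 0.084; B 0.174; C 0.234; D 0.124.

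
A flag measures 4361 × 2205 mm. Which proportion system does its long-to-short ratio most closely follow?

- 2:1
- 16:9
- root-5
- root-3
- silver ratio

Ratio = 4361 / 2205 ≈ 1.978.
Distances: 2:1 2.000 (Δ 0.022); 16:9 1.778 (Δ 0.200); root-5 2.236 (Δ 0.258); root-3 1.732 (Δ 0.246); silver ratio 2.414 (Δ 0.436).

2:1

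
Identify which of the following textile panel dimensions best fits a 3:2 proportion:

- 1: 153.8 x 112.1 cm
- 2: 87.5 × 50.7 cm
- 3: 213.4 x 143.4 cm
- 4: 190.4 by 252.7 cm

3

Ratios (long/short): 1 ≈ 1.372; 2 ≈ 1.726; 3 ≈ 1.488; 4 ≈ 1.327.
3:2 ≈ 1.500; option 3 is nearest (Δ 0.012).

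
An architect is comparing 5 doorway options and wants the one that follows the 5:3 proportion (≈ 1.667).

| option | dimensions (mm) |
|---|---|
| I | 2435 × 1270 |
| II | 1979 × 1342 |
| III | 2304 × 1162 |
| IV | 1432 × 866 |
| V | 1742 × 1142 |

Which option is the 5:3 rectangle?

Ratios (long/short): I ≈ 1.917; II ≈ 1.475; III ≈ 1.983; IV ≈ 1.654; V ≈ 1.525.
5:3 ≈ 1.667; option IV is nearest (Δ 0.013).

IV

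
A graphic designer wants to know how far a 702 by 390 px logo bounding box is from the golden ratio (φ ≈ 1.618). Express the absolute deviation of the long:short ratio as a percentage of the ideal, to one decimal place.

11.2%

Ratio = 702 / 390 ≈ 1.8000.
Ideal golden ratio ≈ 1.6180. |1.8000 − 1.6180| / 1.6180 ≈ 11.25% → 11.2%.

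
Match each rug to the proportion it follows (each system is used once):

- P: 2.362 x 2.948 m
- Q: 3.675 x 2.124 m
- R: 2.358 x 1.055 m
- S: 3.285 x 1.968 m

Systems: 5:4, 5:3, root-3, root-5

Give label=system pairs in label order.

P=5:4, Q=root-3, R=root-5, S=5:3

Ratios: P ≈ 1.248; Q ≈ 1.730; R ≈ 2.235; S ≈ 1.669.
Targets: 5:4 ≈ 1.250; 5:3 ≈ 1.667; root-3 ≈ 1.732; root-5 ≈ 2.236.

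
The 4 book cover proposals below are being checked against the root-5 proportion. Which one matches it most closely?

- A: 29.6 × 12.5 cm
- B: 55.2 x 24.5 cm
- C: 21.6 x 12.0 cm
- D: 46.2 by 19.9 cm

B

Target root-5 ≈ 2.236.
A: 2.368 (Δ0.132)  B: 2.253 (Δ0.017)  C: 1.800 (Δ0.436)  D: 2.322 (Δ0.086)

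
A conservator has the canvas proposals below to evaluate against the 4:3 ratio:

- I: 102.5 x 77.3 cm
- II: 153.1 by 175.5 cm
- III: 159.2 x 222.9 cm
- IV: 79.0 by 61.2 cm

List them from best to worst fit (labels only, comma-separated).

I: 102.5/77.3 ≈ 1.326 → |1.326 − 1.333| = 0.007
II: 175.5/153.1 ≈ 1.146 → |1.146 − 1.333| = 0.187
III: 222.9/159.2 ≈ 1.400 → |1.400 − 1.333| = 0.067
IV: 79.0/61.2 ≈ 1.291 → |1.291 − 1.333| = 0.042

I, IV, III, II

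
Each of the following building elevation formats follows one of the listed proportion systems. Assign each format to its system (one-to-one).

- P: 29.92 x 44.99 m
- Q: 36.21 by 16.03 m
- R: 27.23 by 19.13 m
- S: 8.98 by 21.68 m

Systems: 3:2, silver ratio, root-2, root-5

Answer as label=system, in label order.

P=3:2, Q=root-5, R=root-2, S=silver ratio

P = 44.99/29.92 ≈ 1.504 → 3:2 (1.500)
Q = 36.21/16.03 ≈ 2.259 → root-5 (2.236)
R = 27.23/19.13 ≈ 1.423 → root-2 (1.414)
S = 21.68/8.98 ≈ 2.414 → silver ratio (2.414)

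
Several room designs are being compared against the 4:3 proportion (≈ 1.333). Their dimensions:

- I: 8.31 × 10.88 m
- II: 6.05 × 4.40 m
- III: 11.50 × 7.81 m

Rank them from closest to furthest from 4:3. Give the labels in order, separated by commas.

I: 10.88/8.31 ≈ 1.309 → |1.309 − 1.333| = 0.024
II: 6.05/4.40 ≈ 1.375 → |1.375 − 1.333| = 0.042
III: 11.50/7.81 ≈ 1.472 → |1.472 − 1.333| = 0.139

I, II, III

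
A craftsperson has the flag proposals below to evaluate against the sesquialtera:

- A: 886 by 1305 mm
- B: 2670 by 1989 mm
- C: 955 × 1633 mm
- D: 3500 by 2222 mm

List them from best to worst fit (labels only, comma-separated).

Ratios: A = 1305 / 886 ≈ 1.473; B = 2670 / 1989 ≈ 1.342; C = 1633 / 955 ≈ 1.710; D = 3500 / 2222 ≈ 1.575.
|Δ from 1.500|: A 0.027; B 0.158; C 0.210; D 0.075.

A, D, B, C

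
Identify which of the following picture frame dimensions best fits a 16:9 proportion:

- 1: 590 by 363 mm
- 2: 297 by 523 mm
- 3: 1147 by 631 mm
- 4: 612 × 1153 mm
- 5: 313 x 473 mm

2

Target 16:9 ≈ 1.778.
1: 1.625 (Δ0.153)  2: 1.761 (Δ0.017)  3: 1.818 (Δ0.040)  4: 1.884 (Δ0.106)  5: 1.511 (Δ0.267)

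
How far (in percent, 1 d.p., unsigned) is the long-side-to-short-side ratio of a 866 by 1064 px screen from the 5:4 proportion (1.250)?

1.7%

Ratio = 1064 / 866 ≈ 1.2286.
Ideal 5:4 = 1.2500. |1.2286 − 1.2500| / 1.2500 ≈ 1.71% → 1.7%.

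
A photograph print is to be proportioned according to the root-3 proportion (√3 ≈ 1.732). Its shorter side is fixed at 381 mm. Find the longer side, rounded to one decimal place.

659.9 mm

root-3 ≈ 1.73205.
Longer side = 381 × 1.73205 ≈ 659.911 → 659.9 mm.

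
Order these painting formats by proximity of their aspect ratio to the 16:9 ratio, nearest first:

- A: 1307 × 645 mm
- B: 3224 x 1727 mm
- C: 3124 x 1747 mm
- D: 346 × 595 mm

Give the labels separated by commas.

A: 1307/645 ≈ 2.026 → |2.026 − 1.778| = 0.248
B: 3224/1727 ≈ 1.867 → |1.867 − 1.778| = 0.089
C: 3124/1747 ≈ 1.788 → |1.788 − 1.778| = 0.010
D: 595/346 ≈ 1.720 → |1.720 − 1.778| = 0.058

C, D, B, A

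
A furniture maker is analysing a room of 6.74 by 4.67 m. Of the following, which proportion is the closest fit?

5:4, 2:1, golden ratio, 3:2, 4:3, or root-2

root-2

6.74/4.67 ≈ 1.443. Nearest candidates are root-2 (1.414, off by 0.029) and 3:2 (1.500, off by 0.057).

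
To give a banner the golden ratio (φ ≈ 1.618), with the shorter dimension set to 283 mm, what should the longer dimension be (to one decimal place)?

golden ratio ≈ 1.61803.
Longer side = 283 × 1.61803 ≈ 457.902 → 457.9 mm.

457.9 mm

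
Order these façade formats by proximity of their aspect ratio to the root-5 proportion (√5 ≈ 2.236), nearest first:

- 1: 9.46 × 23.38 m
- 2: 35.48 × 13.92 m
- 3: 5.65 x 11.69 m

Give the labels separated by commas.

3, 1, 2

1: 23.38/9.46 ≈ 2.471 → |2.471 − 2.236| = 0.235
2: 35.48/13.92 ≈ 2.549 → |2.549 − 2.236| = 0.313
3: 11.69/5.65 ≈ 2.069 → |2.069 − 2.236| = 0.167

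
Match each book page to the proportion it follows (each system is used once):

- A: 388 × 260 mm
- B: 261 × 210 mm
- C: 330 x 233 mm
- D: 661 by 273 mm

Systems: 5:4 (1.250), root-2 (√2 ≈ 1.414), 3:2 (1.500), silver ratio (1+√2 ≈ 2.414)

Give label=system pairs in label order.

Ratios: A ≈ 1.492; B ≈ 1.243; C ≈ 1.416; D ≈ 2.421.
Targets: 5:4 ≈ 1.250; root-2 ≈ 1.414; 3:2 ≈ 1.500; silver ratio ≈ 2.414.

A=3:2, B=5:4, C=root-2, D=silver ratio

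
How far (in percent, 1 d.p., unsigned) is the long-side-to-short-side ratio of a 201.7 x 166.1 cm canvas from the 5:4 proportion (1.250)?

2.9%

Ratio = 201.7 / 166.1 ≈ 1.2143.
Ideal 5:4 = 1.2500. |1.2143 − 1.2500| / 1.2500 ≈ 2.86% → 2.9%.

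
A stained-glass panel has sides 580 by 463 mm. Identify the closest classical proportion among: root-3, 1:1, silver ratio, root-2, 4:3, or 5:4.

5:4

580/463 ≈ 1.253. Nearest candidates are 5:4 (1.250, off by 0.003) and 4:3 (1.333, off by 0.080).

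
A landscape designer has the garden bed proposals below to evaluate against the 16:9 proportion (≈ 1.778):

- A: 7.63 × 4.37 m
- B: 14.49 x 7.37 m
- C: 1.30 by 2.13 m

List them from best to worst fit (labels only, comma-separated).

A: 7.63/4.37 ≈ 1.746 → |1.746 − 1.778| = 0.032
B: 14.49/7.37 ≈ 1.966 → |1.966 − 1.778| = 0.188
C: 2.13/1.30 ≈ 1.638 → |1.638 − 1.778| = 0.140

A, C, B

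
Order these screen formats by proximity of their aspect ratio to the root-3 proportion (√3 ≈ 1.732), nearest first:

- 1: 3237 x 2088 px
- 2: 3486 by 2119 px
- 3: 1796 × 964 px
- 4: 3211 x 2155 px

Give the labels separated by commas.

2, 3, 1, 4

Ratios: 1 = 3237 / 2088 ≈ 1.550; 2 = 3486 / 2119 ≈ 1.645; 3 = 1796 / 964 ≈ 1.863; 4 = 3211 / 2155 ≈ 1.490.
|Δ from 1.732|: 1 0.182; 2 0.087; 3 0.131; 4 0.242.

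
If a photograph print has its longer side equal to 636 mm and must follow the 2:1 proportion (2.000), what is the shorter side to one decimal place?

2:1 = 2.00000.
Shorter side = 636 ÷ 2.00000 ≈ 318.000 → 318.0 mm.

318.0 mm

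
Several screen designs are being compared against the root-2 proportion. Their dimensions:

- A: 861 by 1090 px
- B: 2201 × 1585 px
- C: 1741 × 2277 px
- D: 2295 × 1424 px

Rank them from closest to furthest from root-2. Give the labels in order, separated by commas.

Ratios: A = 1090 / 861 ≈ 1.266; B = 2201 / 1585 ≈ 1.389; C = 2277 / 1741 ≈ 1.308; D = 2295 / 1424 ≈ 1.612.
|Δ from 1.414|: A 0.148; B 0.025; C 0.106; D 0.198.

B, C, A, D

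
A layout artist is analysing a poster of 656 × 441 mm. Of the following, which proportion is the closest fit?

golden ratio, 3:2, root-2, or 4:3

3:2

656/441 ≈ 1.488. Nearest candidates are 3:2 (1.500, off by 0.012) and root-2 (1.414, off by 0.074).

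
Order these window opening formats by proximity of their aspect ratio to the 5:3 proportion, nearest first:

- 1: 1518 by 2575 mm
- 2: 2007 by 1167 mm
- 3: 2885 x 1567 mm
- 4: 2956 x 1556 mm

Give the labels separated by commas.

1, 2, 3, 4

Ratios: 1 = 2575 / 1518 ≈ 1.696; 2 = 2007 / 1167 ≈ 1.720; 3 = 2885 / 1567 ≈ 1.841; 4 = 2956 / 1556 ≈ 1.900.
|Δ from 1.667|: 1 0.029; 2 0.053; 3 0.174; 4 0.233.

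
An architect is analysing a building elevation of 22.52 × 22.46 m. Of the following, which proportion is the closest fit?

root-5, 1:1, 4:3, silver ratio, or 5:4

1:1

22.52/22.46 ≈ 1.003. Nearest candidates are 1:1 (1.000, off by 0.003) and 5:4 (1.250, off by 0.247).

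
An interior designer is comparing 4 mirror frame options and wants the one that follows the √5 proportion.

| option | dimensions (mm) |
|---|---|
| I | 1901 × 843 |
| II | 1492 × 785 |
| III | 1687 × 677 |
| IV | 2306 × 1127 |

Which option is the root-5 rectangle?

I

Ratios (long/short): I ≈ 2.255; II ≈ 1.901; III ≈ 2.492; IV ≈ 2.046.
root-5 ≈ 2.236; option I is nearest (Δ 0.019).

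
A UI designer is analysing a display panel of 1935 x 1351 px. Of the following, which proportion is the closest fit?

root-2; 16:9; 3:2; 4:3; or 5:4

root-2

Ratio = 1935 / 1351 ≈ 1.432.
Distances: root-2 1.414 (Δ 0.018); 16:9 1.778 (Δ 0.346); 3:2 1.500 (Δ 0.068); 4:3 1.333 (Δ 0.099); 5:4 1.250 (Δ 0.182).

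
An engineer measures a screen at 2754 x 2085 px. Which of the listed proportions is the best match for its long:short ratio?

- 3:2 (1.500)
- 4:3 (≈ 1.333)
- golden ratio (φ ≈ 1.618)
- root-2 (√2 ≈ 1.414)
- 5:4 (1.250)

Ratio = 2754 / 2085 ≈ 1.321.
Distances: 3:2 1.500 (Δ 0.179); 4:3 1.333 (Δ 0.012); golden ratio 1.618 (Δ 0.297); root-2 1.414 (Δ 0.093); 5:4 1.250 (Δ 0.071).

4:3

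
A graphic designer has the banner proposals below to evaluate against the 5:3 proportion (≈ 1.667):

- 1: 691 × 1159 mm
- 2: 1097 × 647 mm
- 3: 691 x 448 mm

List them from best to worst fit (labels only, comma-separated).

1: 1159/691 ≈ 1.677 → |1.677 − 1.667| = 0.010
2: 1097/647 ≈ 1.696 → |1.696 − 1.667| = 0.029
3: 691/448 ≈ 1.542 → |1.542 − 1.667| = 0.125

1, 2, 3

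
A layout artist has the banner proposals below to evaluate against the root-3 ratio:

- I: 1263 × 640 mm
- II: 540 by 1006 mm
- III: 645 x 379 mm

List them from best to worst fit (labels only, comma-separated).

Ratios: I = 1263 / 640 ≈ 1.973; II = 1006 / 540 ≈ 1.863; III = 645 / 379 ≈ 1.702.
|Δ from 1.732|: I 0.241; II 0.131; III 0.030.

III, II, I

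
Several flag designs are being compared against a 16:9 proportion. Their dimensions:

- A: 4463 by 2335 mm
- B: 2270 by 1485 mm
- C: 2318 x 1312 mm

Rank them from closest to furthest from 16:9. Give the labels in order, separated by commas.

Ratios: A = 4463 / 2335 ≈ 1.911; B = 2270 / 1485 ≈ 1.529; C = 2318 / 1312 ≈ 1.767.
|Δ from 1.778|: A 0.133; B 0.249; C 0.011.

C, A, B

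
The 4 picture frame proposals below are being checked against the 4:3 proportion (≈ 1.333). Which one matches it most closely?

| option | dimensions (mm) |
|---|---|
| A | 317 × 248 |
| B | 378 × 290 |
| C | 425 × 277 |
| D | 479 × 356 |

D

Target 4:3 ≈ 1.333.
A: 1.278 (Δ0.055)  B: 1.303 (Δ0.030)  C: 1.534 (Δ0.201)  D: 1.346 (Δ0.013)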